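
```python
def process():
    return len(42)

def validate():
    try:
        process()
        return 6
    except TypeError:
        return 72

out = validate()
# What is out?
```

Step-by-step execution trace:
1. `validate()` calls `process()`.
2. `process()` evaluates `len(42)`, which raises TypeError; it propagates to the caller.
3. `return 6` is not reached.
4. `except TypeError` in validate matches → returns 72.
5. out = 72.
Result: 72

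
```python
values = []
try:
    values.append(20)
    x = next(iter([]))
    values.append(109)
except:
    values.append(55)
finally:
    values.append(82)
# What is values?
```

Step-by-step execution trace:
1. try: `values.append(20)` → values = [20].
2. `x = next(iter([]))` raises StopIteration; `values.append(109)` is not reached.
3. bare `except` matches → `values.append(55)` → values = [20, 55].
4. finally always runs: `values.append(82)` → values = [20, 55, 82].
Result: [20, 55, 82]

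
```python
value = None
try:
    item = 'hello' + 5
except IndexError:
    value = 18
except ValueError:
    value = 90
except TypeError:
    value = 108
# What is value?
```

Step-by-step execution trace:
1. `item = 'hello' + 5` raises TypeError.
2. `except IndexError` does not match TypeError; skipped.
3. `except ValueError` does not match TypeError; skipped.
4. `except TypeError` matches → value = 108.
Result: 108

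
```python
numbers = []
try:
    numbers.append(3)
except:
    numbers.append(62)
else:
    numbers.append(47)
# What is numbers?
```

Step-by-step execution trace:
1. try: `numbers.append(3)` → numbers = [3]. No exception raised.
2. `except` is skipped.
3. `else` runs (try completed without exception): `numbers.append(47)` → numbers = [3, 47].
Result: [3, 47]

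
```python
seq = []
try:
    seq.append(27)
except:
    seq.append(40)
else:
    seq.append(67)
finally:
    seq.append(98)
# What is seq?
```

Step-by-step execution trace:
1. try: `seq.append(27)` → seq = [27]. No exception raised.
2. `except` is skipped.
3. `else` runs: `seq.append(67)` → seq = [27, 67].
4. `finally` always runs: `seq.append(98)` → seq = [27, 67, 98].
Result: [27, 67, 98]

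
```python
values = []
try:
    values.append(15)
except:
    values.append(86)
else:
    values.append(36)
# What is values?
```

Step-by-step execution trace:
1. try: `values.append(15)` → values = [15]. No exception raised.
2. `except` is skipped.
3. `else` runs (try completed without exception): `values.append(36)` → values = [15, 36].
Result: [15, 36]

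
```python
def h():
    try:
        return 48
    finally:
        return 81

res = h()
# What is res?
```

Step-by-step execution trace:
1. `h()` enters try: `return 48` sets pending return value 48.
2. Before returning, `finally: return 81` runs and overrides the pending return.
3. h() returns 81 → res = 81.
Result: 81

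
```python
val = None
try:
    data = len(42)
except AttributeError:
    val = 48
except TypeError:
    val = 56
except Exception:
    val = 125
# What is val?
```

Step-by-step execution trace:
1. `data = len(42)` raises TypeError.
2. `except AttributeError` does not match TypeError; skipped.
3. `except TypeError` matches → val = 56.
4. Remaining except clauses are skipped.
Result: 56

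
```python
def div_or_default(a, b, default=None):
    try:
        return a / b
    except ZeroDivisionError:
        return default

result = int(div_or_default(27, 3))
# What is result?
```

Step-by-step execution trace:
1. `div_or_default(27, 3)` enters try: `return 27 / 3` → returns 9.0. No exception raised.
2. `except ZeroDivisionError` is skipped.
3. `int(9.0)` → 9 → result = 9.
Result: 9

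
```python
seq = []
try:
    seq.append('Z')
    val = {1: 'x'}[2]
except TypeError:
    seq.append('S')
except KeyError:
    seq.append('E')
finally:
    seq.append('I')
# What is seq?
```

Step-by-step execution trace:
1. try: `seq.append('Z')` → seq = ['Z'].
2. `val = {1: 'x'}[2]` raises KeyError.
3. `except TypeError` does not match KeyError; skipped.
4. `except KeyError` matches → `seq.append('E')` → seq = ['Z', 'E'].
5. finally always runs: `seq.append('I')` → seq = ['Z', 'E', 'I'].
Result: ['Z', 'E', 'I']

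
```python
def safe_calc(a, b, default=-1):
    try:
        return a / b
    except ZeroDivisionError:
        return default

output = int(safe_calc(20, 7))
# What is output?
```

Step-by-step execution trace:
1. `safe_calc(20, 7)` enters try: `return 20 / 7` → returns 2.857142857142857. No exception raised.
2. `except ZeroDivisionError` is skipped.
3. `int(2.857142857142857)` → 2 → output = 2.
Result: 2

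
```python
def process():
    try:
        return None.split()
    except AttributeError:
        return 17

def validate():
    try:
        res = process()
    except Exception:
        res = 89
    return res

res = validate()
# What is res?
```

Step-by-step execution trace:
1. `validate()` calls `process()`.
2. In process: `None.split()` raises AttributeError; `except AttributeError` catches it → returns 17.
3. In validate: `res = process()` → res = 17. No exception reaches validate.
4. `except Exception` is skipped; validate returns 17.
5. res = 17.
Result: 17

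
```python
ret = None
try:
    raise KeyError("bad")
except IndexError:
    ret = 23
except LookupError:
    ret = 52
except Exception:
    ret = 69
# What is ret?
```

Step-by-step execution trace:
1. `raise KeyError(...)` raises KeyError.
2. `except IndexError` does not match (KeyError is not a subclass of IndexError); skipped.
3. `except LookupError` matches (KeyError is a subclass of LookupError) → ret = 52.
4. `except Exception` is not reached.
Result: 52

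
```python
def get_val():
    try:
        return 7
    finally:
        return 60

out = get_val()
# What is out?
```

Step-by-step execution trace:
1. `get_val()` enters try: `return 7` sets pending return value 7.
2. Before returning, `finally: return 60` runs and overrides the pending return.
3. get_val() returns 60 → out = 60.
Result: 60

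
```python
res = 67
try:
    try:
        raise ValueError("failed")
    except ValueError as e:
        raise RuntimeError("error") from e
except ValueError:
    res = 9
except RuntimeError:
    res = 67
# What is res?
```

Step-by-step execution trace:
1. Inner try raises ValueError; inner `except ValueError as e` catches it.
2. `raise RuntimeError(...) from e` raises RuntimeError (ValueError is attached as __cause__, but only RuntimeError is active).
3. Outer `except ValueError` does not match RuntimeError; skipped.
4. Outer `except RuntimeError` matches → res = 67.
Result: 67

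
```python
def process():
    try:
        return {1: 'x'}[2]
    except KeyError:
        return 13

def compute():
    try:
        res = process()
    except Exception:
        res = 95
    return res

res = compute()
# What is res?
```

Step-by-step execution trace:
1. `compute()` calls `process()`.
2. In process: `{1: 'x'}[2]` raises KeyError; `except KeyError` catches it → returns 13.
3. In compute: `res = process()` → res = 13. No exception reaches compute.
4. `except Exception` is skipped; compute returns 13.
5. res = 13.
Result: 13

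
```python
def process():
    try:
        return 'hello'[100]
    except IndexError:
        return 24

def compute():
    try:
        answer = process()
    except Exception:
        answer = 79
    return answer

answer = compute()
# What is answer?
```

Step-by-step execution trace:
1. `compute()` calls `process()`.
2. In process: `'hello'[100]` raises IndexError; `except IndexError` catches it → returns 24.
3. In compute: `answer = process()` → answer = 24. No exception reaches compute.
4. `except Exception` is skipped; compute returns 24.
5. answer = 24.
Result: 24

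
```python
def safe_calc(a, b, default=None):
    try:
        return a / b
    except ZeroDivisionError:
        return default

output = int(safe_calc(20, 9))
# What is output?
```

Step-by-step execution trace:
1. `safe_calc(20, 9)` enters try: `return 20 / 9` → returns 2.2222222222222223. No exception raised.
2. `except ZeroDivisionError` is skipped.
3. `int(2.2222222222222223)` → 2 → output = 2.
Result: 2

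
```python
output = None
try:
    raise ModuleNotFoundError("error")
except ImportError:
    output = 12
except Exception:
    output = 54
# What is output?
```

Step-by-step execution trace:
1. `raise ModuleNotFoundError(...)` raises ModuleNotFoundError.
2. `except ImportError` matches (ModuleNotFoundError is a subclass of ImportError) → output = 12.
3. `except Exception` is not reached.
Result: 12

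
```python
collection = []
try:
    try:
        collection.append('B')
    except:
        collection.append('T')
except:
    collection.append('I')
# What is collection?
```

Step-by-step execution trace:
1. Inner try: `collection.append('B')` → collection = ['B']. No exception raised.
2. Inner `except` is skipped.
3. Inner try completes normally; outer `except` is skipped.
Result: ['B']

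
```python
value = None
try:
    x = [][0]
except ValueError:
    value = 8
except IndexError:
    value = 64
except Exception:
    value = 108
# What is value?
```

Step-by-step execution trace:
1. `x = [][0]` raises IndexError.
2. `except ValueError` does not match IndexError; skipped.
3. `except IndexError` matches → value = 64.
4. Remaining except clauses are skipped.
Result: 64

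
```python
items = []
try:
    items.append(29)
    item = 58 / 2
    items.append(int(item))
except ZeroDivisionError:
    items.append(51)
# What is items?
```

Step-by-step execution trace:
1. try: `items.append(29)` → items = [29].
2. `item = 58 / 2` → item = 29.0. No exception raised.
3. `items.append(int(item))` → items = [29, 29].
4. `except ZeroDivisionError` is skipped (no exception was raised).
Result: [29, 29]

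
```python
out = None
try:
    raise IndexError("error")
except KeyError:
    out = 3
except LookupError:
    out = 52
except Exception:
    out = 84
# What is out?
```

Step-by-step execution trace:
1. `raise IndexError(...)` raises IndexError.
2. `except KeyError` does not match (IndexError is not a subclass of KeyError); skipped.
3. `except LookupError` matches (IndexError is a subclass of LookupError) → out = 52.
4. `except Exception` is not reached.
Result: 52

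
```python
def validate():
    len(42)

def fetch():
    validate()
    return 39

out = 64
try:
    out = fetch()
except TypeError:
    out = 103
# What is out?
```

Step-by-step execution trace:
1. out starts at 64.
2. try: `fetch()` calls `validate()`.
3. `validate()` evaluates `len(42)`, which raises TypeError; it propagates through fetch (uncaught).
4. `return 39` in fetch is not reached; the assignment to out does not complete.
5. `except TypeError` matches → out = 103.
Result: 103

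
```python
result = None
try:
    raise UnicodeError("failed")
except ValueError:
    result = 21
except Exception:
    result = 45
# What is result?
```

Step-by-step execution trace:
1. `raise UnicodeError(...)` raises UnicodeError.
2. `except ValueError` matches (UnicodeError is a subclass of ValueError) → result = 21.
3. `except Exception` is not reached.
Result: 21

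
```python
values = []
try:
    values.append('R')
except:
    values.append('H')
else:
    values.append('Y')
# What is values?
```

Step-by-step execution trace:
1. try: `values.append('R')` → values = ['R']. No exception raised.
2. `except` is skipped.
3. `else` runs (try completed without exception): `values.append('Y')` → values = ['R', 'Y'].
Result: ['R', 'Y']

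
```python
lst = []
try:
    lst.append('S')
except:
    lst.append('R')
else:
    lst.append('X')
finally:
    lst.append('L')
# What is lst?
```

Step-by-step execution trace:
1. try: `lst.append('S')` → lst = ['S']. No exception raised.
2. `except` is skipped.
3. `else` runs: `lst.append('X')` → lst = ['S', 'X'].
4. `finally` always runs: `lst.append('L')` → lst = ['S', 'X', 'L'].
Result: ['S', 'X', 'L']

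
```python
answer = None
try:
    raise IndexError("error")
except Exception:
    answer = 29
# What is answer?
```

Step-by-step execution trace:
1. `raise IndexError(...)` raises IndexError.
2. `except Exception` matches (IndexError is a subclass of Exception) → answer = 29.
Result: 29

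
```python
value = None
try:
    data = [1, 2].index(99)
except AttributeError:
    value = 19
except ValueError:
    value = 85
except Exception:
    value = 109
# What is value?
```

Step-by-step execution trace:
1. `data = [1, 2].index(99)` raises ValueError.
2. `except AttributeError` does not match ValueError; skipped.
3. `except ValueError` matches → value = 85.
4. Remaining except clauses are skipped.
Result: 85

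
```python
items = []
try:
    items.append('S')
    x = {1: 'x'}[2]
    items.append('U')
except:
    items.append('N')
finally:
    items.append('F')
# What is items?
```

Step-by-step execution trace:
1. try: `items.append('S')` → items = ['S'].
2. `x = {1: 'x'}[2]` raises KeyError; `items.append('U')` is not reached.
3. bare `except` matches → `items.append('N')` → items = ['S', 'N'].
4. finally always runs: `items.append('F')` → items = ['S', 'N', 'F'].
Result: ['S', 'N', 'F']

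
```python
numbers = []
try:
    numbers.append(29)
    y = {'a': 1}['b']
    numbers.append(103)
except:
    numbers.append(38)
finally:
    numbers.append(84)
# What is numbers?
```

Step-by-step execution trace:
1. try: `numbers.append(29)` → numbers = [29].
2. `y = {'a': 1}['b']` raises KeyError; `numbers.append(103)` is not reached.
3. bare `except` matches → `numbers.append(38)` → numbers = [29, 38].
4. finally always runs: `numbers.append(84)` → numbers = [29, 38, 84].
Result: [29, 38, 84]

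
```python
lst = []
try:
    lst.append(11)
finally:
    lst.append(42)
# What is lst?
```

Step-by-step execution trace:
1. try: `lst.append(11)` → lst = [11].
2. The try body completes without raising.
3. finally always runs: `lst.append(42)` → lst = [11, 42].
Result: [11, 42]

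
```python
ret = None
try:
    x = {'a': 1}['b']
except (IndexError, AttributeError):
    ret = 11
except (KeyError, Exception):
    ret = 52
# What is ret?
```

Step-by-step execution trace:
1. `x = {'a': 1}['b']` raises KeyError.
2. `except (IndexError, AttributeError)` does not match KeyError; skipped.
3. `except (KeyError, Exception)` matches (KeyError is in the tuple) → ret = 52.
Result: 52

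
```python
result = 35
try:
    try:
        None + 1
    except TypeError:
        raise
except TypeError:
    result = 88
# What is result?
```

Step-by-step execution trace:
1. Inner try: `None + 1` raises TypeError.
2. Inner `except TypeError` matches; bare `raise` re-raises the same TypeError.
3. Outer `except TypeError` matches → result = 88.
Result: 88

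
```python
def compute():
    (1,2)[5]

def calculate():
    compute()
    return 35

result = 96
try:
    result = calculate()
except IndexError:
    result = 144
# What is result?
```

Step-by-step execution trace:
1. result starts at 96.
2. try: `calculate()` calls `compute()`.
3. `compute()` evaluates `(1,2)[5]`, which raises IndexError; it propagates through calculate (uncaught).
4. `return 35` in calculate is not reached; the assignment to result does not complete.
5. `except IndexError` matches → result = 144.
Result: 144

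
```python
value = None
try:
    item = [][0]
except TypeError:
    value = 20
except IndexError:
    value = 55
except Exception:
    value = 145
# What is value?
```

Step-by-step execution trace:
1. `item = [][0]` raises IndexError.
2. `except TypeError` does not match IndexError; skipped.
3. `except IndexError` matches → value = 55.
4. Remaining except clauses are skipped.
Result: 55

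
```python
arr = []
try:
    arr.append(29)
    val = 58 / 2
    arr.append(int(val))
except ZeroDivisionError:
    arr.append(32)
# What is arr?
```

Step-by-step execution trace:
1. try: `arr.append(29)` → arr = [29].
2. `val = 58 / 2` → val = 29.0. No exception raised.
3. `arr.append(int(val))` → arr = [29, 29].
4. `except ZeroDivisionError` is skipped (no exception was raised).
Result: [29, 29]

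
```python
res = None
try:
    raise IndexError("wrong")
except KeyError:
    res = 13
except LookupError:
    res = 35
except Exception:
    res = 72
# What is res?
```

Step-by-step execution trace:
1. `raise IndexError(...)` raises IndexError.
2. `except KeyError` does not match (IndexError is not a subclass of KeyError); skipped.
3. `except LookupError` matches (IndexError is a subclass of LookupError) → res = 35.
4. `except Exception` is not reached.
Result: 35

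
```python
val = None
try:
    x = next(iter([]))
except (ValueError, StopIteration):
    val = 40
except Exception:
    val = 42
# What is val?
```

Step-by-step execution trace:
1. `x = next(iter([]))` raises StopIteration.
2. `except (ValueError, StopIteration)` matches (StopIteration is in the tuple) → val = 40.
3. `except Exception` is not reached.
Result: 40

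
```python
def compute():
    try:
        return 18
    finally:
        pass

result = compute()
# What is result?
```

Step-by-step execution trace:
1. `compute()` enters try: `return 18` sets pending return value 18.
2. Before returning, `finally: pass` runs (no effect).
3. compute() returns 18 → result = 18.
Result: 18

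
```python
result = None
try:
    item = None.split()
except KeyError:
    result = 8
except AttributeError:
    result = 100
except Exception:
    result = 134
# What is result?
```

Step-by-step execution trace:
1. `item = None.split()` raises AttributeError.
2. `except KeyError` does not match AttributeError; skipped.
3. `except AttributeError` matches → result = 100.
4. Remaining except clauses are skipped.
Result: 100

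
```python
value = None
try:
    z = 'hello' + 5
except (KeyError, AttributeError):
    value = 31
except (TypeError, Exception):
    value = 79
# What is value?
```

Step-by-step execution trace:
1. `z = 'hello' + 5` raises TypeError.
2. `except (KeyError, AttributeError)` does not match TypeError; skipped.
3. `except (TypeError, Exception)` matches (TypeError is in the tuple) → value = 79.
Result: 79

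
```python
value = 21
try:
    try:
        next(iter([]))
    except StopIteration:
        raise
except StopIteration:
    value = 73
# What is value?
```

Step-by-step execution trace:
1. Inner try: `next(iter([]))` raises StopIteration.
2. Inner `except StopIteration` matches; bare `raise` re-raises the same StopIteration.
3. Outer `except StopIteration` matches → value = 73.
Result: 73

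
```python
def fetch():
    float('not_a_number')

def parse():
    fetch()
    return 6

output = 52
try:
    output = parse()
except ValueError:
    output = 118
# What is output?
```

Step-by-step execution trace:
1. output starts at 52.
2. try: `parse()` calls `fetch()`.
3. `fetch()` evaluates `float('not_a_number')`, which raises ValueError; it propagates through parse (uncaught).
4. `return 6` in parse is not reached; the assignment to output does not complete.
5. `except ValueError` matches → output = 118.
Result: 118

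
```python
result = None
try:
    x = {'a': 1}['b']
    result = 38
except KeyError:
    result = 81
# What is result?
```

Step-by-step execution trace:
1. `x = {'a': 1}['b']` raises KeyError.
2. `result = 38` is not reached.
3. `except KeyError` matches → result = 81.
Result: 81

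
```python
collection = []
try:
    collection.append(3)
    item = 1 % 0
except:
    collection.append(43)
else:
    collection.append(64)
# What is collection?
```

Step-by-step execution trace:
1. try: `collection.append(3)` → collection = [3].
2. `item = 1 % 0` raises ZeroDivisionError.
3. bare `except` matches → `collection.append(43)` → collection = [3, 43].
4. `else` is skipped (an exception was raised).
Result: [3, 43]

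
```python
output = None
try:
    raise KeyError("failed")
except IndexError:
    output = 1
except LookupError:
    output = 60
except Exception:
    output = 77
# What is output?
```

Step-by-step execution trace:
1. `raise KeyError(...)` raises KeyError.
2. `except IndexError` does not match (KeyError is not a subclass of IndexError); skipped.
3. `except LookupError` matches (KeyError is a subclass of LookupError) → output = 60.
4. `except Exception` is not reached.
Result: 60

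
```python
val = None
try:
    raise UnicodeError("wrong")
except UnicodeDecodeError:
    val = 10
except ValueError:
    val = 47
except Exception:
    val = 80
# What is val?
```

Step-by-step execution trace:
1. `raise UnicodeError(...)` raises UnicodeError.
2. `except UnicodeDecodeError` does not match (UnicodeError is not a subclass of UnicodeDecodeError); skipped.
3. `except ValueError` matches (UnicodeError is a subclass of ValueError) → val = 47.
4. `except Exception` is not reached.
Result: 47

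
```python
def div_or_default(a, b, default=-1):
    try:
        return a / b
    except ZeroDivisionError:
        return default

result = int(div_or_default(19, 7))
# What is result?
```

Step-by-step execution trace:
1. `div_or_default(19, 7)` enters try: `return 19 / 7` → returns 2.7142857142857144. No exception raised.
2. `except ZeroDivisionError` is skipped.
3. `int(2.7142857142857144)` → 2 → result = 2.
Result: 2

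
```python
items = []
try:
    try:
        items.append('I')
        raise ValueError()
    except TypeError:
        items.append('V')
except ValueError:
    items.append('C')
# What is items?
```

Step-by-step execution trace:
1. Inner try: `items.append('I')` → items = ['I'].
2. `raise ValueError()` raises ValueError.
3. Inner `except TypeError` does not match ValueError; exception propagates to outer try.
4. Outer `except ValueError` matches → `items.append('C')` → items = ['I', 'C'].
Result: ['I', 'C']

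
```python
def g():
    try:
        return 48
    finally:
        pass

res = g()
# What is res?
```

Step-by-step execution trace:
1. `g()` enters try: `return 48` sets pending return value 48.
2. Before returning, `finally: pass` runs (no effect).
3. g() returns 48 → res = 48.
Result: 48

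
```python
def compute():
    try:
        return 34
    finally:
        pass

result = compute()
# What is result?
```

Step-by-step execution trace:
1. `compute()` enters try: `return 34` sets pending return value 34.
2. Before returning, `finally: pass` runs (no effect).
3. compute() returns 34 → result = 34.
Result: 34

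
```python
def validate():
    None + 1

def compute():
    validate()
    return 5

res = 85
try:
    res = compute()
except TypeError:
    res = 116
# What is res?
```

Step-by-step execution trace:
1. res starts at 85.
2. try: `compute()` calls `validate()`.
3. `validate()` evaluates `None + 1`, which raises TypeError; it propagates through compute (uncaught).
4. `return 5` in compute is not reached; the assignment to res does not complete.
5. `except TypeError` matches → res = 116.
Result: 116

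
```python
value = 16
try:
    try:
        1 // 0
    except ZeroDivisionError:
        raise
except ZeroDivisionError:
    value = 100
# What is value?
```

Step-by-step execution trace:
1. Inner try: `1 // 0` raises ZeroDivisionError.
2. Inner `except ZeroDivisionError` matches; bare `raise` re-raises the same ZeroDivisionError.
3. Outer `except ZeroDivisionError` matches → value = 100.
Result: 100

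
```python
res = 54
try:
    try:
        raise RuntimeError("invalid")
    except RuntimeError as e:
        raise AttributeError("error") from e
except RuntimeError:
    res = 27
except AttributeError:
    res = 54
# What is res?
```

Step-by-step execution trace:
1. Inner try raises RuntimeError; inner `except RuntimeError as e` catches it.
2. `raise AttributeError(...) from e` raises AttributeError (RuntimeError is attached as __cause__, but only AttributeError is active).
3. Outer `except RuntimeError` does not match AttributeError; skipped.
4. Outer `except AttributeError` matches → res = 54.
Result: 54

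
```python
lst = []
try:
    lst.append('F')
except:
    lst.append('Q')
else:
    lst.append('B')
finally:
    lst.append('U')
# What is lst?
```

Step-by-step execution trace:
1. try: `lst.append('F')` → lst = ['F']. No exception raised.
2. `except` is skipped.
3. `else` runs: `lst.append('B')` → lst = ['F', 'B'].
4. `finally` always runs: `lst.append('U')` → lst = ['F', 'B', 'U'].
Result: ['F', 'B', 'U']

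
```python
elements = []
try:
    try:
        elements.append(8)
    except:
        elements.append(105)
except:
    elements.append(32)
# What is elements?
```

Step-by-step execution trace:
1. Inner try: `elements.append(8)` → elements = [8]. No exception raised.
2. Inner `except` is skipped.
3. Inner try completes normally; outer `except` is skipped.
Result: [8]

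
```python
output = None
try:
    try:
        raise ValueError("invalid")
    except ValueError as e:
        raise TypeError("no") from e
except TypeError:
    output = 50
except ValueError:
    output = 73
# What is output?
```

Step-by-step execution trace:
1. Inner try raises ValueError; inner `except ValueError as e` catches it.
2. `raise TypeError(...) from e` raises TypeError (ValueError is attached as __cause__, but only TypeError is active).
3. Outer `except TypeError` matches → output = 50.
4. `except ValueError` is not reached.
Result: 50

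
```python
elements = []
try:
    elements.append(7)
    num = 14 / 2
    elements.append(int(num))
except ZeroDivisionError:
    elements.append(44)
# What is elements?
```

Step-by-step execution trace:
1. try: `elements.append(7)` → elements = [7].
2. `num = 14 / 2` → num = 7.0. No exception raised.
3. `elements.append(int(num))` → elements = [7, 7].
4. `except ZeroDivisionError` is skipped (no exception was raised).
Result: [7, 7]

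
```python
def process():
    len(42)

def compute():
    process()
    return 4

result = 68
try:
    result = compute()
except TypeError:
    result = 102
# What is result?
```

Step-by-step execution trace:
1. result starts at 68.
2. try: `compute()` calls `process()`.
3. `process()` evaluates `len(42)`, which raises TypeError; it propagates through compute (uncaught).
4. `return 4` in compute is not reached; the assignment to result does not complete.
5. `except TypeError` matches → result = 102.
Result: 102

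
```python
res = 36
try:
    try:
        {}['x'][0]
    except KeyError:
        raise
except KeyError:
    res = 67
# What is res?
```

Step-by-step execution trace:
1. Inner try: `{}['x'][0]` raises KeyError.
2. Inner `except KeyError` matches; bare `raise` re-raises the same KeyError.
3. Outer `except KeyError` matches → res = 67.
Result: 67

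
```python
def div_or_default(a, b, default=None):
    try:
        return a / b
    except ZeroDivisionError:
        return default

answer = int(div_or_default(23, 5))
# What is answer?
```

Step-by-step execution trace:
1. `div_or_default(23, 5)` enters try: `return 23 / 5` → returns 4.6. No exception raised.
2. `except ZeroDivisionError` is skipped.
3. `int(4.6)` → 4 → answer = 4.
Result: 4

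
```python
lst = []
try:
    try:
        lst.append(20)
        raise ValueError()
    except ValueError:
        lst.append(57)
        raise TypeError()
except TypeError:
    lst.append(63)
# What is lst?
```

Step-by-step execution trace:
1. Inner try: `lst.append(20)` → lst = [20].
2. `raise ValueError()` raises ValueError.
3. Inner `except ValueError` matches → `lst.append(57)` → lst = [20, 57].
4. `raise TypeError()` raises TypeError; propagates to outer try.
5. Outer `except TypeError` matches → `lst.append(63)` → lst = [20, 57, 63].
Result: [20, 57, 63]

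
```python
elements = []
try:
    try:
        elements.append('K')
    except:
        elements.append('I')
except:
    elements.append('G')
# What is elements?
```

Step-by-step execution trace:
1. Inner try: `elements.append('K')` → elements = ['K']. No exception raised.
2. Inner `except` is skipped.
3. Inner try completes normally; outer `except` is skipped.
Result: ['K']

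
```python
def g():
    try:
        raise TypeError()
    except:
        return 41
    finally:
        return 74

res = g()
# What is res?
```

Step-by-step execution trace:
1. `g()` enters try: `raise TypeError()` raises TypeError.
2. bare `except` matches → `return 41` sets pending return value 41.
3. Before returning, `finally: return 74` runs and overrides the pending return.
4. g() returns 74 → res = 74.
Result: 74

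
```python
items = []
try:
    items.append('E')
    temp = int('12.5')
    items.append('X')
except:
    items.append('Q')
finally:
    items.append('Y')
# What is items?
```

Step-by-step execution trace:
1. try: `items.append('E')` → items = ['E'].
2. `temp = int('12.5')` raises ValueError; `items.append('X')` is not reached.
3. bare `except` matches → `items.append('Q')` → items = ['E', 'Q'].
4. finally always runs: `items.append('Y')` → items = ['E', 'Q', 'Y'].
Result: ['E', 'Q', 'Y']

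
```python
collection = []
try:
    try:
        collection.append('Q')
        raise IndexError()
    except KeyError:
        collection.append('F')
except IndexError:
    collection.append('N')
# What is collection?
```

Step-by-step execution trace:
1. Inner try: `collection.append('Q')` → collection = ['Q'].
2. `raise IndexError()` raises IndexError.
3. Inner `except KeyError` does not match IndexError; exception propagates to outer try.
4. Outer `except IndexError` matches → `collection.append('N')` → collection = ['Q', 'N'].
Result: ['Q', 'N']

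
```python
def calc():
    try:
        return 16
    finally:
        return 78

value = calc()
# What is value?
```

Step-by-step execution trace:
1. `calc()` enters try: `return 16` sets pending return value 16.
2. Before returning, `finally: return 78` runs and overrides the pending return.
3. calc() returns 78 → value = 78.
Result: 78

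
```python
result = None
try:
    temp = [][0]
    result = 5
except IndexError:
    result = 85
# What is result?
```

Step-by-step execution trace:
1. `temp = [][0]` raises IndexError.
2. `result = 5` is not reached.
3. `except IndexError` matches → result = 85.
Result: 85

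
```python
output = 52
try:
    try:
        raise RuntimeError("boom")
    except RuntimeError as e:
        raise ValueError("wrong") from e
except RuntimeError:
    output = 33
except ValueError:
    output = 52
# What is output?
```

Step-by-step execution trace:
1. Inner try raises RuntimeError; inner `except RuntimeError as e` catches it.
2. `raise ValueError(...) from e` raises ValueError (RuntimeError is attached as __cause__, but only ValueError is active).
3. Outer `except RuntimeError` does not match ValueError; skipped.
4. Outer `except ValueError` matches → output = 52.
Result: 52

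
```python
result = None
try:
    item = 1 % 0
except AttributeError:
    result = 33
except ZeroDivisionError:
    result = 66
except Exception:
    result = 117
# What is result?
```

Step-by-step execution trace:
1. `item = 1 % 0` raises ZeroDivisionError.
2. `except AttributeError` does not match ZeroDivisionError; skipped.
3. `except ZeroDivisionError` matches → result = 66.
4. Remaining except clauses are skipped.
Result: 66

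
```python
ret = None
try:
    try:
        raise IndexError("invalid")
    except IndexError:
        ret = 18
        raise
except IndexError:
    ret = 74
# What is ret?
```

Step-by-step execution trace:
1. Inner try: `raise IndexError("invalid")` raises IndexError.
2. Inner `except IndexError` matches → ret = 18.
3. bare `raise` re-raises the same IndexError.
4. Outer `except IndexError` matches → ret = 74.
Result: 74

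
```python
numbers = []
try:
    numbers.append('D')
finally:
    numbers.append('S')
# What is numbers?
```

Step-by-step execution trace:
1. try: `numbers.append('D')` → numbers = ['D'].
2. The try body completes without raising.
3. finally always runs: `numbers.append('S')` → numbers = ['D', 'S'].
Result: ['D', 'S']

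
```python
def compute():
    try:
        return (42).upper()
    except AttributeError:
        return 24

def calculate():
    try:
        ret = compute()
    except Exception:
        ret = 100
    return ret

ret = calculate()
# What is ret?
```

Step-by-step execution trace:
1. `calculate()` calls `compute()`.
2. In compute: `(42).upper()` raises AttributeError; `except AttributeError` catches it → returns 24.
3. In calculate: `ret = compute()` → ret = 24. No exception reaches calculate.
4. `except Exception` is skipped; calculate returns 24.
5. ret = 24.
Result: 24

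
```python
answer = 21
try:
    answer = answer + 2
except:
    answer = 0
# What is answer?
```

Step-by-step execution trace:
1. answer starts at 21.
2. try: `answer = answer + 2` → answer = 23. No exception raised.
3. `except` is skipped.
Result: 23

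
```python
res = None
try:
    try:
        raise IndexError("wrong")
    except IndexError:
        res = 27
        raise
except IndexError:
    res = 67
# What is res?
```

Step-by-step execution trace:
1. Inner try: `raise IndexError("wrong")` raises IndexError.
2. Inner `except IndexError` matches → res = 27.
3. bare `raise` re-raises the same IndexError.
4. Outer `except IndexError` matches → res = 67.
Result: 67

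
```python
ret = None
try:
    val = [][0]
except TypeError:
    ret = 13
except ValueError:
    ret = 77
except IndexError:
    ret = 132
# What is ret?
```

Step-by-step execution trace:
1. `val = [][0]` raises IndexError.
2. `except TypeError` does not match IndexError; skipped.
3. `except ValueError` does not match IndexError; skipped.
4. `except IndexError` matches → ret = 132.
Result: 132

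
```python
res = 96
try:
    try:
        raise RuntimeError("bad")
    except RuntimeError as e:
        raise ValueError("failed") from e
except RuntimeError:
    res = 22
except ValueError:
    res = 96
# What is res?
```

Step-by-step execution trace:
1. Inner try raises RuntimeError; inner `except RuntimeError as e` catches it.
2. `raise ValueError(...) from e` raises ValueError (RuntimeError is attached as __cause__, but only ValueError is active).
3. Outer `except RuntimeError` does not match ValueError; skipped.
4. Outer `except ValueError` matches → res = 96.
Result: 96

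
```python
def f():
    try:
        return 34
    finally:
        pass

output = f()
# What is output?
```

Step-by-step execution trace:
1. `f()` enters try: `return 34` sets pending return value 34.
2. Before returning, `finally: pass` runs (no effect).
3. f() returns 34 → output = 34.
Result: 34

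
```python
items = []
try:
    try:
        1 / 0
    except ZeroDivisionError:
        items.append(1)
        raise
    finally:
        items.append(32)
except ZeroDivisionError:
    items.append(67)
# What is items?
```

Step-by-step execution trace:
1. Inner try: `1 / 0` raises ZeroDivisionError.
2. Inner `except ZeroDivisionError` matches → `items.append(1)` → items = [1].
3. bare `raise` re-raises ZeroDivisionError.
4. Inner `finally` runs during unwinding: `items.append(32)` → items = [1, 32].
5. Outer `except ZeroDivisionError` matches → `items.append(67)` → items = [1, 32, 67].
Result: [1, 32, 67]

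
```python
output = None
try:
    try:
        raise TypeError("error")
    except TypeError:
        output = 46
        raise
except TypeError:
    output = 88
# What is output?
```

Step-by-step execution trace:
1. Inner try: `raise TypeError("error")` raises TypeError.
2. Inner `except TypeError` matches → output = 46.
3. bare `raise` re-raises the same TypeError.
4. Outer `except TypeError` matches → output = 88.
Result: 88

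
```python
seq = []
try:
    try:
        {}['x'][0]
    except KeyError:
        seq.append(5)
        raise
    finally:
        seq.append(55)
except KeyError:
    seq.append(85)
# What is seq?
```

Step-by-step execution trace:
1. Inner try: `{}['x'][0]` raises KeyError.
2. Inner `except KeyError` matches → `seq.append(5)` → seq = [5].
3. bare `raise` re-raises KeyError.
4. Inner `finally` runs during unwinding: `seq.append(55)` → seq = [5, 55].
5. Outer `except KeyError` matches → `seq.append(85)` → seq = [5, 55, 85].
Result: [5, 55, 85]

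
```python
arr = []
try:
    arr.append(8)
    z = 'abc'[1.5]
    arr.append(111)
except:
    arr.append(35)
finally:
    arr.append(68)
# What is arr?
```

Step-by-step execution trace:
1. try: `arr.append(8)` → arr = [8].
2. `z = 'abc'[1.5]` raises TypeError; `arr.append(111)` is not reached.
3. bare `except` matches → `arr.append(35)` → arr = [8, 35].
4. finally always runs: `arr.append(68)` → arr = [8, 35, 68].
Result: [8, 35, 68]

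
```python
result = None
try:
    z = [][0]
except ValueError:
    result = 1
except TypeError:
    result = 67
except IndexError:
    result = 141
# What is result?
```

Step-by-step execution trace:
1. `z = [][0]` raises IndexError.
2. `except ValueError` does not match IndexError; skipped.
3. `except TypeError` does not match IndexError; skipped.
4. `except IndexError` matches → result = 141.
Result: 141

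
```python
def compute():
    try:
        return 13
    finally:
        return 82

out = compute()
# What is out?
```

Step-by-step execution trace:
1. `compute()` enters try: `return 13` sets pending return value 13.
2. Before returning, `finally: return 82` runs and overrides the pending return.
3. compute() returns 82 → out = 82.
Result: 82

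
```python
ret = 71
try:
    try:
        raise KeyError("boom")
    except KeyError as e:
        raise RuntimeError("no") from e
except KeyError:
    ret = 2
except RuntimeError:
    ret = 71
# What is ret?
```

Step-by-step execution trace:
1. Inner try raises KeyError; inner `except KeyError as e` catches it.
2. `raise RuntimeError(...) from e` raises RuntimeError (KeyError is attached as __cause__, but only RuntimeError is active).
3. Outer `except KeyError` does not match RuntimeError; skipped.
4. Outer `except RuntimeError` matches → ret = 71.
Result: 71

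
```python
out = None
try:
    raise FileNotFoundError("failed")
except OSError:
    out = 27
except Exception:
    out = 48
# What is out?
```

Step-by-step execution trace:
1. `raise FileNotFoundError(...)` raises FileNotFoundError.
2. `except OSError` matches (FileNotFoundError is a subclass of OSError) → out = 27.
3. `except Exception` is not reached.
Result: 27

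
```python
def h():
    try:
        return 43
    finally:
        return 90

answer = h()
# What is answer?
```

Step-by-step execution trace:
1. `h()` enters try: `return 43` sets pending return value 43.
2. Before returning, `finally: return 90` runs and overrides the pending return.
3. h() returns 90 → answer = 90.
Result: 90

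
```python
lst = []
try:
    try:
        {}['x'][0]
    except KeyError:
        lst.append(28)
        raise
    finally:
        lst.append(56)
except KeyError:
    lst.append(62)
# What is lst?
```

Step-by-step execution trace:
1. Inner try: `{}['x'][0]` raises KeyError.
2. Inner `except KeyError` matches → `lst.append(28)` → lst = [28].
3. bare `raise` re-raises KeyError.
4. Inner `finally` runs during unwinding: `lst.append(56)` → lst = [28, 56].
5. Outer `except KeyError` matches → `lst.append(62)` → lst = [28, 56, 62].
Result: [28, 56, 62]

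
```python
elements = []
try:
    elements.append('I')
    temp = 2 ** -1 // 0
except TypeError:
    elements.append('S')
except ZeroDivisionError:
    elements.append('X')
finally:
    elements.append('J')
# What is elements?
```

Step-by-step execution trace:
1. try: `elements.append('I')` → elements = ['I'].
2. `temp = 2 ** -1 // 0` raises ZeroDivisionError.
3. `except TypeError` does not match ZeroDivisionError; skipped.
4. `except ZeroDivisionError` matches → `elements.append('X')` → elements = ['I', 'X'].
5. finally always runs: `elements.append('J')` → elements = ['I', 'X', 'J'].
Result: ['I', 'X', 'J']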